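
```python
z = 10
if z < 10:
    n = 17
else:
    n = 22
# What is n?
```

Trace:
`z = 10` → z = 10
`if z < 10: ...` → z < 10 is False, take else branch → n = 22
So n = 22

Answer: 22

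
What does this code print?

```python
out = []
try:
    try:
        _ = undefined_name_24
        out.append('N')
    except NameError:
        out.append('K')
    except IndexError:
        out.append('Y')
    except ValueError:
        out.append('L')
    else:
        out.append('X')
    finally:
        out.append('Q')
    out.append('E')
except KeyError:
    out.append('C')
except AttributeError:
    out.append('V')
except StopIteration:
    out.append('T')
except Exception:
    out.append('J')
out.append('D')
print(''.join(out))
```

Execution trace: 'K' (inner except NameError) → 'Q' (inner finally) → 'E' (try body, no exception) → 'D' (after the try/except). Output: KQED

Answer: KQED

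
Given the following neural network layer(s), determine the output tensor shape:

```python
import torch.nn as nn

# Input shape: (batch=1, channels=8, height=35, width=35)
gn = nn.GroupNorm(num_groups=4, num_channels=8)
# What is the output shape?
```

Input: (1, 8, 35, 35) -> Output: (1, 8, 35, 35)

Answer: (1, 8, 35, 35)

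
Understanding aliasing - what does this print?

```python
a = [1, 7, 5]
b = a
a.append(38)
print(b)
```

Key concept: basic list aliasing.
Step by step:
`a = [1, 7, 5]` → a = [1, 7, 5]
`b = a` → b = [1, 7, 5] (same object as a)
`a.append(38)` → a = [1, 7, 5, 38] (same object as b); b = [1, 7, 5, 38] (same object as a)
`print(b)` → prints [1, 7, 5, 38]

Answer: [1, 7, 5, 38]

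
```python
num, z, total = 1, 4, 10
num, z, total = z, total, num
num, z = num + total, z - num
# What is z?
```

Trace:
`num, z, total = 1, 4, 10` → num = 1; z = 4; total = 10
`num, z, total = z, total, num` → num = 4; z = 10; total = 1
`num, z = num + total, z - num` → num = 5; z = 6
So z = 6

Answer: 6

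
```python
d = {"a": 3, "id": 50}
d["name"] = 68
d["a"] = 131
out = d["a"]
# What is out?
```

Trace:
`d = {"a": 3, "id": 50}` → d = {'a': 3, 'id': 50}
`d["name"] = 68` → d = {'a': 3, 'id': 50, 'name': 68}
`d["a"] = 131` → d = {'a': 131, 'id': 50, 'name': 68}
`out = d["a"]` → out = 131
So out = 131

Answer: 131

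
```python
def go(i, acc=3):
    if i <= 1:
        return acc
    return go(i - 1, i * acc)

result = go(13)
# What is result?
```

Accumulator trace (n, acc): (13, 3) -> (12, 39) -> (11, 468) -> (10, 5148) -> (9, 51480) -> (8, 463320) -> (7, 3706560) -> (6, 25945920) -> (5, 155675520) -> (4, 778377600) -> (3, 3113510400) -> (2, 9340531200) -> (1, 18681062400) -> return 18681062400

Answer: 18681062400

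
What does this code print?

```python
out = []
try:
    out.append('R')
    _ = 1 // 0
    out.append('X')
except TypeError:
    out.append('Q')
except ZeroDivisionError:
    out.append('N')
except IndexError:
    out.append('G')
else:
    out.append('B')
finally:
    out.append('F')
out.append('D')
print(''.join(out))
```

Execution trace: 'R' (try body) → 'N' (except ZeroDivisionError) → 'F' (finally) → 'D' (after the try/except). Output: RNFD

Answer: RNFD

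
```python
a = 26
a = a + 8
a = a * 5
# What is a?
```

Trace:
`a = 26` → a = 26
`a = a + 8` → a = 34
`a = a * 5` → a = 170
So a = 170

Answer: 170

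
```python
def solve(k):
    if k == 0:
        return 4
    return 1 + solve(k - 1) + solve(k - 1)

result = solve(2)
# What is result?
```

solve(k) = 1 + 2·solve(k-1), solve(0)=4. Closed form: (4+1)·2^2 - 1 = 19.

Answer: 19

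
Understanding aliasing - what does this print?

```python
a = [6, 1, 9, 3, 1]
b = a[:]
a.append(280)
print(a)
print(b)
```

Key concept: slice [:] creates copy.
Step by step:
`a = [6, 1, 9, 3, 1]` → a = [6, 1, 9, 3, 1]
`b = a[:]` → b = [6, 1, 9, 3, 1]
`a.append(280)` → a = [6, 1, 9, 3, 1, 280]
`print(a)` → prints [6, 1, 9, 3, 1, 280]
`print(b)` → prints [6, 1, 9, 3, 1]

Answer:
[6, 1, 9, 3, 1, 280]
[6, 1, 9, 3, 1]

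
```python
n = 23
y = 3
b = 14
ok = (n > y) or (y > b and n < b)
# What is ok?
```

Trace:
`n = 23` → n = 23
`y = 3` → y = 3
`b = 14` → b = 14
`ok = (n > y) or (y > b and n < b)` → ok = True
So ok = True

Answer: True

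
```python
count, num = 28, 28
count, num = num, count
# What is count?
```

Trace:
`count, num = 28, 28` → count = 28; num = 28
`count, num = num, count` → count = 28; num = 28
So count = 28

Answer: 28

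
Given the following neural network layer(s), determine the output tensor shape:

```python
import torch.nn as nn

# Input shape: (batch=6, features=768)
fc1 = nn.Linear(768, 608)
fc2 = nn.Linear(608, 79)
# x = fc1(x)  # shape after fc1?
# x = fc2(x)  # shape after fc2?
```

Input: (6, 768) -> after fc1: (6, 608) -> Output: (6, 79)

Answer: (6, 79)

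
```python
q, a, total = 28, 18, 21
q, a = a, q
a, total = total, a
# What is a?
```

Trace:
`q, a, total = 28, 18, 21` → q = 28; a = 18; total = 21
`q, a = a, q` → q = 18; a = 28
`a, total = total, a` → a = 21; total = 28
So a = 21

Answer: 21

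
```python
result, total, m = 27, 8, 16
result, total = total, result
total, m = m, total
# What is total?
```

Trace:
`result, total, m = 27, 8, 16` → result = 27; total = 8; m = 16
`result, total = total, result` → result = 8; total = 27
`total, m = m, total` → total = 16; m = 27
So total = 16

Answer: 16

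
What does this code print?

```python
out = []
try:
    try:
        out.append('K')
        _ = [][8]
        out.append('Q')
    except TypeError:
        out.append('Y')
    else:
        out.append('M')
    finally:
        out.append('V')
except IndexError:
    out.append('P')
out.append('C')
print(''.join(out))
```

Execution trace: 'K' (try body) → 'V' (finally) → 'P' (outer except IndexError) → 'C' (after the try/except). Output: KVPC

Answer: KVPC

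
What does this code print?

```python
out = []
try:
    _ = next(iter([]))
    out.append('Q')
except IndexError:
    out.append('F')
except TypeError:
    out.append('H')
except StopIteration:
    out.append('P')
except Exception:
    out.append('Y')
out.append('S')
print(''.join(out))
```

Execution trace: 'P' (except StopIteration) → 'S' (after the try/except). Output: PS

Answer: PS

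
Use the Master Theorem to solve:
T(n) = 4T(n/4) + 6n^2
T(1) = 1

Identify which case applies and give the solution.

a=4, b=4, f(n)=6n^2. log_4(4) = 1. Since c=2 > 1 and the regularity condition holds (4(n/4)^2 = (4/4^2)n^2 with 4/4^2 < 1), Case 3 applies: T(n) = Θ(f(n)) = O(n^2).

Answer: O(n^2) - Case 3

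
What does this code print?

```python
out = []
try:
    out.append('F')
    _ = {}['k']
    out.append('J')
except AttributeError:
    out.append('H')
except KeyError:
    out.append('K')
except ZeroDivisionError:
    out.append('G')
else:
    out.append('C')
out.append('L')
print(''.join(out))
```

Execution trace: 'F' (try body) → 'K' (except KeyError) → 'L' (after the try/except). Output: FKL

Answer: FKL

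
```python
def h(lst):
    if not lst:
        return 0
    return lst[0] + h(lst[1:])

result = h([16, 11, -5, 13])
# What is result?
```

16 + 11 + (-5) + 13 + 0 = 35

Answer: 35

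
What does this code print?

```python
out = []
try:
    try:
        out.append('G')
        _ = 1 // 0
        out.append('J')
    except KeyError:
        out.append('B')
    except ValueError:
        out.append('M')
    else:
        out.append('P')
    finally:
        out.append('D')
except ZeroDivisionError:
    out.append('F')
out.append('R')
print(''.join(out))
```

Execution trace: 'G' (try body) → 'D' (finally) → 'F' (outer except ZeroDivisionError) → 'R' (after the try/except). Output: GDFR

Answer: GDFR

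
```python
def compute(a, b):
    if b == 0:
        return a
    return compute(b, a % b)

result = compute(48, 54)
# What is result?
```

compute(48, 54) -> compute(54, 48) -> compute(48, 6) -> compute(6, 0) -> 6

Answer: 6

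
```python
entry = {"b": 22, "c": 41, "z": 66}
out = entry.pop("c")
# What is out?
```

Trace:
`entry = {"b": 22, "c": 41, "z": 66}` → entry = {'b': 22, 'c': 41, 'z': 66}
`out = entry.pop("c")` → entry = {'b': 22, 'z': 66}; out = 41
So out = 41

Answer: 41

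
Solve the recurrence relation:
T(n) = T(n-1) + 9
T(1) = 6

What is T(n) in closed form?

Unrolling: T(n) = T(1) + 9·(n-1) = 6 + 9(n-1) = 9n - 3.

Answer: T(n) = 9n - 3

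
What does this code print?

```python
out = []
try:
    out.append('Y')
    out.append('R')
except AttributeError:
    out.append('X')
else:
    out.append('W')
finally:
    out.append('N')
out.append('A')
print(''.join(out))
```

Execution trace: 'Y' (try body) → 'R' (try body, no exception) → 'W' (else) → 'N' (finally) → 'A' (after the try/except). Output: YRWNA

Answer: YRWNA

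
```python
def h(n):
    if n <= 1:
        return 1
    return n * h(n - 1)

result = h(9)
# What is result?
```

h(9) = 9 * 8 * 7 * 6 * 5 * 4 * 3 * 2 * 1 = 362880

Answer: 362880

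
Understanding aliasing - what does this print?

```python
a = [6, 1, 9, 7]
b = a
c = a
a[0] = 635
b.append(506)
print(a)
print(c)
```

Key concept: multiple aliases.
Step by step:
`a = [6, 1, 9, 7]` → a = [6, 1, 9, 7]
`b = a` → b = [6, 1, 9, 7] (same object as a)
`c = a` → c = [6, 1, 9, 7] (same object as a, b)
`a[0] = 635` → a = [635, 1, 9, 7] (same object as b, c); b = [635, 1, 9, 7] (same object as a, c); c = [635, 1, 9, 7] (same object as a, b)
`b.append(506)` → a = [635, 1, 9, 7, 506] (same object as b, c); b = [635, 1, 9, 7, 506] (same object as a, c); c = [635, 1, 9, 7, 506] (same object as a, b)
`print(a)` → prints [635, 1, 9, 7, 506]
`print(c)` → prints [635, 1, 9, 7, 506]

Answer:
[635, 1, 9, 7, 506]
[635, 1, 9, 7, 506]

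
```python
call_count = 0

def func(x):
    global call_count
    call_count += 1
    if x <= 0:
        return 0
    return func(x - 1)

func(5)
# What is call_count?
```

Linear recursion stepping by 1: 6 calls from x=5 down to ≤0.

Answer: 6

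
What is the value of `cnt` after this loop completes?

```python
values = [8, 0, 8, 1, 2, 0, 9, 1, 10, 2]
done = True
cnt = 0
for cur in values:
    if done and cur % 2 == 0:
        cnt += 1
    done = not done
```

Count even values at even positions
`cnt` takes the values: 0 → 1 → 2 → 3 → 4

Answer: 4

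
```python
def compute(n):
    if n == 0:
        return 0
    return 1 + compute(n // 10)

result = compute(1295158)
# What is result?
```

Count of digits of 1295158: 7

Answer: 7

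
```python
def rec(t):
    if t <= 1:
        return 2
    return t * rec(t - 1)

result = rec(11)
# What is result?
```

rec(11) = 11 * 10 * 9 * 8 * 7 * 6 * 5 * 4 * 3 * 2 * 2 = 79833600

Answer: 79833600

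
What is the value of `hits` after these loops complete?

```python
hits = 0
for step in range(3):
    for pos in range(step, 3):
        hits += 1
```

Upper triangle: 3 + 2 + ... + 1
`hits` takes the values: 0 → 1 → 2 → 3 → 4 → 5 → 6

Answer: 6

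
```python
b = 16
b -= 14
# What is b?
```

Trace:
`b = 16` → b = 16
`b -= 14` → b = 2
So b = 2

Answer: 2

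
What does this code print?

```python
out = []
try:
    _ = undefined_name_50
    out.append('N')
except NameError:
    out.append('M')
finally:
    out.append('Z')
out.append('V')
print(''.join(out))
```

Execution trace: 'M' (except NameError) → 'Z' (finally) → 'V' (after the try/except). Output: MZV

Answer: MZV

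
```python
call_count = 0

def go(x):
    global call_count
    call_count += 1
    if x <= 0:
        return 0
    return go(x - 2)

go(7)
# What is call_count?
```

Linear recursion stepping by 2: 5 calls from x=7 down to ≤0.

Answer: 5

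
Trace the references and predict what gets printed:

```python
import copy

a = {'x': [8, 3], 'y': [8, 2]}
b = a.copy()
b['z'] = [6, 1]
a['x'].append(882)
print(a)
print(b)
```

Key concept: shallow copy of dict with mutable values.
Step by step:
`a = {'x': [8, 3], 'y': [8, 2]}` → a = {'x': [8, 3], 'y': [8, 2]}
`b = a.copy()` → b = {'x': [8, 3], 'y': [8, 2]}
`b['z'] = [6, 1]` → b = {'x': [8, 3], 'y': [8, 2], 'z': [6, 1]}
`a['x'].append(882)` → a = {'x': [8, 3, 882], 'y': [8, 2]}; b = {'x': [8, 3, 882], 'y': [8, 2], 'z': [6, 1]}
`print(a)` → prints {'x': [8, 3, 882], 'y': [8, 2]}
`print(b)` → prints {'x': [8, 3, 882], 'y': [8, 2], 'z': [6, 1]}

Answer:
{'x': [8, 3, 882], 'y': [8, 2]}
{'x': [8, 3, 882], 'y': [8, 2], 'z': [6, 1]}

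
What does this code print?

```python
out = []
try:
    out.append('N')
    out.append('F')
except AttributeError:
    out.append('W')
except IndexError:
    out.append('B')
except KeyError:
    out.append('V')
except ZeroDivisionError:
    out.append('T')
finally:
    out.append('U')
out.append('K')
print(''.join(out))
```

Execution trace: 'N' (try body) → 'F' (try body, no exception) → 'U' (finally) → 'K' (after the try/except). Output: NFUK

Answer: NFUK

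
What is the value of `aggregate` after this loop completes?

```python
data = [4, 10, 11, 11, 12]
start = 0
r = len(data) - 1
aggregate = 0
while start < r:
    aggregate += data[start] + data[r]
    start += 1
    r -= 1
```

Sum of pairs from ends
`aggregate` takes the values: 0 → 16 → 37

Answer: 37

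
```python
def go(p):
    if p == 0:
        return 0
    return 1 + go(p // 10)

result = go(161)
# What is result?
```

Count of digits of 161: 3

Answer: 3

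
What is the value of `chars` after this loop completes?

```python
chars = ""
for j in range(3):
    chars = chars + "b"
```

Repeat 'b' 3 times
`chars` takes the values: "" → "b" → "bb" → "bbb"

Answer: "bbb"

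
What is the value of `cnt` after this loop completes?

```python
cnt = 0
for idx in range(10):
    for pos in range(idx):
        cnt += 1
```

Triangle number: 0+1+2+...+9
`cnt` takes the values: 0 → 1 → 2 → 3 → 4 → 5 → 6 → 7 → 8 → 9 → 10 → 11 → 12 → 13 → 14 → 15 → 16 → 17 → 18 → 19 → 20 → 21 → 22 → 23 → 24 → 25 → 26 → 27 → 28 → 29 → … → 41 → 42 → 43 → 44 → 45

Answer: 45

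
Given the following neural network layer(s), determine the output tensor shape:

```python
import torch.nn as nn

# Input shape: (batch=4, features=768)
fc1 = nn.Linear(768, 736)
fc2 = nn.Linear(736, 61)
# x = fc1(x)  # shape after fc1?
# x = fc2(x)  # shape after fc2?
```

Input: (4, 768) -> after fc1: (4, 736) -> Output: (4, 61)

Answer: (4, 61)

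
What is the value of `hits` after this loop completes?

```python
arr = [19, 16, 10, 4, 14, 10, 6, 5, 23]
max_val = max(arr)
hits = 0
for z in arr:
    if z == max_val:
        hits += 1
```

Count of max value 23 in [19, 16, 10, 4, 14, 10, 6, 5, 23]
`hits` takes the values: 0 → 1

Answer: 1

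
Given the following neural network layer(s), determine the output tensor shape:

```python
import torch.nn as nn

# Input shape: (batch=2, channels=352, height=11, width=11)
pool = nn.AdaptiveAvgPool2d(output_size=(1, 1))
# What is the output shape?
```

Input: (2, 352, 11, 11) -> Output: (2, 352, 1, 1)

Answer: (2, 352, 1, 1)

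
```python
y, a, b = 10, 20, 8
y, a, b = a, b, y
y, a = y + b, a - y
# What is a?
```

Trace:
`y, a, b = 10, 20, 8` → y = 10; a = 20; b = 8
`y, a, b = a, b, y` → y = 20; a = 8; b = 10
`y, a = y + b, a - y` → y = 30; a = -12
So a = -12

Answer: -12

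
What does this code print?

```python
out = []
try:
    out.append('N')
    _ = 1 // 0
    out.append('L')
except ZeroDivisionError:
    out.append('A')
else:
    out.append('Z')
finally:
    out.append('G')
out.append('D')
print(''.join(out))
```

Execution trace: 'N' (try body) → 'A' (except ZeroDivisionError) → 'G' (finally) → 'D' (after the try/except). Output: NAGD

Answer: NAGD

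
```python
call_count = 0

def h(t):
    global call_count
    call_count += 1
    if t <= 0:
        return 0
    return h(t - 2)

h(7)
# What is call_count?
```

Linear recursion stepping by 2: 5 calls from t=7 down to ≤0.

Answer: 5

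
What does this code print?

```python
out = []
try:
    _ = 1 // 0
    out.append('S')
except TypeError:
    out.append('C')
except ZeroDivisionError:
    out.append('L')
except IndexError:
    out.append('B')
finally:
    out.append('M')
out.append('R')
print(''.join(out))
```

Execution trace: 'L' (except ZeroDivisionError) → 'M' (finally) → 'R' (after the try/except). Output: LMR

Answer: LMR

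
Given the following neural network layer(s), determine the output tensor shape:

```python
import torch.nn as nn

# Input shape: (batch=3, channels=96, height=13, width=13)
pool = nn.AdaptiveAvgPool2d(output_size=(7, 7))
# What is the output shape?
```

Input: (3, 96, 13, 13) -> Output: (3, 96, 7, 7)

Answer: (3, 96, 7, 7)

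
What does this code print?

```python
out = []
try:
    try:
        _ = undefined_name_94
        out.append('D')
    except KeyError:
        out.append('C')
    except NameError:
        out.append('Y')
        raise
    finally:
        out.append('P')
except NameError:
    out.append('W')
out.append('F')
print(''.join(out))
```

Execution trace: 'Y' (inner except NameError) → 'P' (inner finally) → 'W' (outer except NameError) → 'F' (after the try/except). Output: YPWF

Answer: YPWF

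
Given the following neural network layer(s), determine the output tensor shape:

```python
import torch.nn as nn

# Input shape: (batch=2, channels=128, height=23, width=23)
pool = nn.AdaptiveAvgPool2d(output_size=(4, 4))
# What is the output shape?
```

Input: (2, 128, 23, 23) -> Output: (2, 128, 4, 4)

Answer: (2, 128, 4, 4)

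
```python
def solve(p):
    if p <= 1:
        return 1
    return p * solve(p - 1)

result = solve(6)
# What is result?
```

solve(6) = 6 * 5 * 4 * 3 * 2 * 1 = 720

Answer: 720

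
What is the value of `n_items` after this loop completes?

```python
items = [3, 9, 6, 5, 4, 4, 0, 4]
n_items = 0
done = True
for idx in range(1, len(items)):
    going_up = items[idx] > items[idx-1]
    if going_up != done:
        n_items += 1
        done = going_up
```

Count direction changes in [3, 9, 6, 5, 4, 4, 0, 4]
`n_items` takes the values: 0 → 1 → 2

Answer: 2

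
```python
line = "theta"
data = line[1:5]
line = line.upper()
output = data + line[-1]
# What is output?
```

Trace:
`line = "theta"` → line = 'theta'
`data = line[1:5]` → data = 'heta'
`line = line.upper()` → line = 'THETA'
`output = data + line[-1]` → output = 'hetaA'
So output = 'hetaA'

Answer: 'hetaA'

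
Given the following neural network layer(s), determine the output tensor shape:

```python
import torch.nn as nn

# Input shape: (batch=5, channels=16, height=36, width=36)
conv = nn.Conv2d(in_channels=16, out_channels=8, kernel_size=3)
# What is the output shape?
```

Input: (5, 16, 36, 36) -> Output: (5, 8, 34, 34)

Answer: (5, 8, 34, 34)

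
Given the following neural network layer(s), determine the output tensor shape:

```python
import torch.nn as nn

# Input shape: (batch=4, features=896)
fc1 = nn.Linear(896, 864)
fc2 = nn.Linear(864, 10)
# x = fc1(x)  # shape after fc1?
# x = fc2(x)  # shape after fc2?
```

Input: (4, 896) -> after fc1: (4, 864) -> Output: (4, 10)

Answer: (4, 10)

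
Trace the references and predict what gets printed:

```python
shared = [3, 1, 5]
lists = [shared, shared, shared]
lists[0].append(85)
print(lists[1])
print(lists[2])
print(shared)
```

Key concept: list of same reference.
Step by step:
`shared = [3, 1, 5]` → shared = [3, 1, 5]
`lists = [shared, shared, shared]` → lists = [[3, 1, 5], [3, 1, 5], [3, 1, 5]]
`lists[0].append(85)` → shared = [3, 1, 5, 85]; lists = [[3, 1, 5, 85], [3, 1, 5, 85], [3, 1, 5, 85]]
`print(lists[1])` → prints [3, 1, 5, 85]
`print(lists[2])` → prints [3, 1, 5, 85]
`print(shared)` → prints [3, 1, 5, 85]

Answer:
[3, 1, 5, 85]
[3, 1, 5, 85]
[3, 1, 5, 85]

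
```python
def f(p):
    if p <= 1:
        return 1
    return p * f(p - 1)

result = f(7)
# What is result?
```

f(7) = 7 * 6 * 5 * 4 * 3 * 2 * 1 = 5040

Answer: 5040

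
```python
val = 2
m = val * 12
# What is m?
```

Trace:
`val = 2` → val = 2
`m = val * 12` → m = 24
So m = 24

Answer: 24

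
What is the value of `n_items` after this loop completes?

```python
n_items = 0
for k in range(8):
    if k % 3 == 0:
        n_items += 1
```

Count numbers divisible by 3 in range(8)
`n_items` takes the values: 0 → 1 → 2 → 3

Answer: 3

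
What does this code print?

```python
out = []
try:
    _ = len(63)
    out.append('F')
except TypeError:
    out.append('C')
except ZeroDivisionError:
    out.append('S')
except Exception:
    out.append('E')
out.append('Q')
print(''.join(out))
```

Execution trace: 'C' (except TypeError) → 'Q' (after the try/except). Output: CQ

Answer: CQ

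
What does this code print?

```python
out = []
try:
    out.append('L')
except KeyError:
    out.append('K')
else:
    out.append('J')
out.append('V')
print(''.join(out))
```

Execution trace: 'L' (try body, no exception) → 'J' (else) → 'V' (after the try/except). Output: LJV

Answer: LJV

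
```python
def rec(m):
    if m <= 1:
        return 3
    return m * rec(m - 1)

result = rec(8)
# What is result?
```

rec(8) = 8 * 7 * 6 * 5 * 4 * 3 * 2 * 3 = 120960

Answer: 120960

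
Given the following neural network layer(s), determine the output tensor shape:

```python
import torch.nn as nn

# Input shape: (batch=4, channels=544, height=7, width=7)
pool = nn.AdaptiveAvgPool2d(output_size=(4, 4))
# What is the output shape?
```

Input: (4, 544, 7, 7) -> Output: (4, 544, 4, 4)

Answer: (4, 544, 4, 4)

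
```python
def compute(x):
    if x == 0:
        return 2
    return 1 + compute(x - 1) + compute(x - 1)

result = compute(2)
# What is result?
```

compute(x) = 1 + 2·compute(x-1), compute(0)=2. Closed form: (2+1)·2^2 - 1 = 11.

Answer: 11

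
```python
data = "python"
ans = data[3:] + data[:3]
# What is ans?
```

Trace:
`data = "python"` → data = 'python'
`ans = data[3:] + data[:3]` → ans = 'honpyt'
So ans = 'honpyt'

Answer: 'honpyt'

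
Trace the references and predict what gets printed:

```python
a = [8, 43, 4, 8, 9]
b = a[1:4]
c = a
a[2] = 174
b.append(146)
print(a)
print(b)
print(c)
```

Key concept: slice vs alias.
Step by step:
`a = [8, 43, 4, 8, 9]` → a = [8, 43, 4, 8, 9]
`b = a[1:4]` → b = [43, 4, 8]
`c = a` → c = [8, 43, 4, 8, 9] (same object as a)
`a[2] = 174` → a = [8, 43, 174, 8, 9] (same object as c); c = [8, 43, 174, 8, 9] (same object as a)
`b.append(146)` → b = [43, 4, 8, 146]
`print(a)` → prints [8, 43, 174, 8, 9]
`print(b)` → prints [43, 4, 8, 146]
`print(c)` → prints [8, 43, 174, 8, 9]

Answer:
[8, 43, 174, 8, 9]
[43, 4, 8, 146]
[8, 43, 174, 8, 9]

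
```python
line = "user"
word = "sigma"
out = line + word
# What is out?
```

Trace:
`line = "user"` → line = 'user'
`word = "sigma"` → word = 'sigma'
`out = line + word` → out = 'usersigma'
So out = 'usersigma'

Answer: 'usersigma'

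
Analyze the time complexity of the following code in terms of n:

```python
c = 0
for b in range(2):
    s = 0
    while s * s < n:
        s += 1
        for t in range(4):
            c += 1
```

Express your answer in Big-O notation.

Each loop level contributes: 1 × √n × 1. Multiplying the contributions gives O(√n).

Answer: O(√n)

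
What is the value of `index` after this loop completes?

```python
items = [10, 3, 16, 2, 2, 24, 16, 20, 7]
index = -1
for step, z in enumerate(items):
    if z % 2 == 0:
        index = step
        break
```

First even number index in [10, 3, 16, 2, 2, 24, 16, 20, 7]
`index` takes the values: -1 → 0

Answer: 0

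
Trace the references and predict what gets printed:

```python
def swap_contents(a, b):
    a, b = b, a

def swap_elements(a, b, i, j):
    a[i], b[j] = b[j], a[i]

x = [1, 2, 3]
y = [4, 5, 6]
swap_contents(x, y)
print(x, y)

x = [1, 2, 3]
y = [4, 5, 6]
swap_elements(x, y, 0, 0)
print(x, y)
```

Key concept: parameter rebinding vs mutation.
Step by step:
`x = [1, 2, 3]` → x = [1, 2, 3]
`y = [4, 5, 6]` → y = [4, 5, 6]
`swap_contents(x, y)` → no visible change to tracked variables
`print(x, y)` → prints [1, 2, 3] [4, 5, 6]
`x = [1, 2, 3]` → x = [1, 2, 3]
`y = [4, 5, 6]` → y = [4, 5, 6]
`swap_elements(x, y, 0, 0)` → x = [4, 2, 3]; y = [1, 5, 6]
`print(x, y)` → prints [4, 2, 3] [1, 5, 6]

Answer:
[1, 2, 3] [4, 5, 6]
[4, 2, 3] [1, 5, 6]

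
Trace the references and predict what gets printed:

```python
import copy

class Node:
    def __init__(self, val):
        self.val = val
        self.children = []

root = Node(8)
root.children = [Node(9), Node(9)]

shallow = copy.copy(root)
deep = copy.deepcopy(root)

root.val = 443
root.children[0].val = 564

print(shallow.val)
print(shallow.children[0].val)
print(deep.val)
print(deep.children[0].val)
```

Key concept: deep copy with custom objects.
Step by step:
`root = Node(8)` → root = Node(val=8, children=[])
`root.children = [Node(9), Node(9)]` → root = Node(val=8, children=[Node(val=9, children=[]), Node(val=9, children=[])])
`shallow = copy.copy(root)` → shallow = Node(val=8, children=[Node(val=9, children=[]), Node(val=9, children=[])])
`deep = copy.deepcopy(root)` → deep = Node(val=8, children=[Node(val=9, children=[]), Node(val=9, children=[])])
`root.val = 443` → root = Node(val=443, children=[Node(val=9, children=[]), Node(val=9, children=[])])
`root.children[0].val = 564` → root = Node(val=443, children=[Node(val=564, children=[]), Node(val=9, children=[])]); shallow = Node(val=8, children=[Node(val=564, children=[]), Node(val=9, children=[])])
`print(shallow.val)` → prints 8
`print(shallow.children[0].val)` → prints 564
`print(deep.val)` → prints 8
`print(deep.children[0].val)` → prints 9

Answer:
8
564
8
9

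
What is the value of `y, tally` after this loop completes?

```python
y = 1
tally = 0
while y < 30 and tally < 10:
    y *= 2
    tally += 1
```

Double until >= 30 or 10 iterations
`y, tally` takes the values: (1, 0) → (2, 0) → (2, 1) → (4, 1) → (4, 2) → (8, 2) → (8, 3) → (16, 3) → (16, 4) → (32, 4) → (32, 5)

Answer: 32, 5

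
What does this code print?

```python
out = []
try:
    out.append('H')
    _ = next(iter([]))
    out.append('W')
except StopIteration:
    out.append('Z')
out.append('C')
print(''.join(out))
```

Execution trace: 'H' (try body) → 'Z' (except StopIteration) → 'C' (after the try/except). Output: HZC

Answer: HZC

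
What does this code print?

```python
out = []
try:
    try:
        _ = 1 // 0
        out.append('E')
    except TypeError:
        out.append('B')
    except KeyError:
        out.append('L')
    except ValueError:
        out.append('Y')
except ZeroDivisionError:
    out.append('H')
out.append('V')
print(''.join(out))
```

Execution trace: 'H' (outer except ZeroDivisionError) → 'V' (after the try/except). Output: HV

Answer: HV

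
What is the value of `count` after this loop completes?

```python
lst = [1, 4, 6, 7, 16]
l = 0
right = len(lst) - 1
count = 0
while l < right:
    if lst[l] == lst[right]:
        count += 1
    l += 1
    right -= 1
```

Count matching pairs from ends
`count` takes the values: 0

Answer: 0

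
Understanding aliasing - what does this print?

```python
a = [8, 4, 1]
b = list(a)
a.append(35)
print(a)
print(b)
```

Key concept: list() constructor creates copy.
Step by step:
`a = [8, 4, 1]` → a = [8, 4, 1]
`b = list(a)` → b = [8, 4, 1]
`a.append(35)` → a = [8, 4, 1, 35]
`print(a)` → prints [8, 4, 1, 35]
`print(b)` → prints [8, 4, 1]

Answer:
[8, 4, 1, 35]
[8, 4, 1]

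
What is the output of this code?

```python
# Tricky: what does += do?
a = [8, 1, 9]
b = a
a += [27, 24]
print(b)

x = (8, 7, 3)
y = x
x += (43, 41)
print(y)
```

Key concept: += behavior differs for mutable vs immutable.
Step by step:
`a = [8, 1, 9]` → a = [8, 1, 9]
`b = a` → b = [8, 1, 9] (same object as a)
`a += [27, 24]` → a = [8, 1, 9, 27, 24] (same object as b); b = [8, 1, 9, 27, 24] (same object as a)
`print(b)` → prints [8, 1, 9, 27, 24]
`x = (8, 7, 3)` → x = (8, 7, 3)
`y = x` → y = (8, 7, 3)
`x += (43, 41)` → x = (8, 7, 3, 43, 41)
`print(y)` → prints (8, 7, 3)

Answer:
[8, 1, 9, 27, 24]
(8, 7, 3)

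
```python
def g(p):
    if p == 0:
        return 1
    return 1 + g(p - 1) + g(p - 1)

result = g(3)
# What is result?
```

g(p) = 1 + 2·g(p-1), g(0)=1. Closed form: (1+1)·2^3 - 1 = 15.

Answer: 15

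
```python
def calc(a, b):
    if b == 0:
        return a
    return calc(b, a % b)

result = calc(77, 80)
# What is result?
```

calc(77, 80) -> calc(80, 77) -> calc(77, 3) -> calc(3, 2) -> calc(2, 1) -> calc(1, 0) -> 1

Answer: 1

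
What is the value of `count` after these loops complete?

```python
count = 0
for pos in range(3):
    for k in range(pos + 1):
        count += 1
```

Triangle: 1 + 2 + ... + 3
`count` takes the values: 0 → 1 → 2 → 3 → 4 → 5 → 6

Answer: 6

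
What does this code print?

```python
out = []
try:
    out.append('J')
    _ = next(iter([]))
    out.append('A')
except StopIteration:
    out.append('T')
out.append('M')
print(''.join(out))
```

Execution trace: 'J' (try body) → 'T' (except StopIteration) → 'M' (after the try/except). Output: JTM

Answer: JTM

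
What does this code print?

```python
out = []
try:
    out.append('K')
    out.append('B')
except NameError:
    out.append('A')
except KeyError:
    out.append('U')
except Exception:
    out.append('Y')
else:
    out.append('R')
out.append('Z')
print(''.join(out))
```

Execution trace: 'K' (try body) → 'B' (try body, no exception) → 'R' (else) → 'Z' (after the try/except). Output: KBRZ

Answer: KBRZ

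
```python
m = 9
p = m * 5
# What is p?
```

Trace:
`m = 9` → m = 9
`p = m * 5` → p = 45
So p = 45

Answer: 45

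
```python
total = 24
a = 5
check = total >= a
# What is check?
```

Trace:
`total = 24` → total = 24
`a = 5` → a = 5
`check = total >= a` → check = True
So check = True

Answer: True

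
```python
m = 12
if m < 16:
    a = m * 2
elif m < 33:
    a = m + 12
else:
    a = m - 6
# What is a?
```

Trace:
`m = 12` → m = 12
`if m < 16: ...` → m < 16 is True → a = 24
So a = 24

Answer: 24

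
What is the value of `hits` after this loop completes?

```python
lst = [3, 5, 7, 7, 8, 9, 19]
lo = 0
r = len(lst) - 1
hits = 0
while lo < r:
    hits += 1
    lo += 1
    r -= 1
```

Iterations until pointers meet (list length 7)
`hits` takes the values: 0 → 1 → 2 → 3

Answer: 3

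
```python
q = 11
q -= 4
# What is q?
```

Trace:
`q = 11` → q = 11
`q -= 4` → q = 7
So q = 7

Answer: 7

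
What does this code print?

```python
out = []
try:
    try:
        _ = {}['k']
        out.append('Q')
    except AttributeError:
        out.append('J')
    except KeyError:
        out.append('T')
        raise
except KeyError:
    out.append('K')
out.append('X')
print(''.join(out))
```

Execution trace: 'T' (inner except KeyError) → 'K' (outer except KeyError) → 'X' (after the try/except). Output: TKX

Answer: TKX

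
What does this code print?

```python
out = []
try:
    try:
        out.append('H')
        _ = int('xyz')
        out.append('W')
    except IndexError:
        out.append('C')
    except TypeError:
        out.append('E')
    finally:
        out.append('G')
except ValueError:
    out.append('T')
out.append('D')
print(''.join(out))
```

Execution trace: 'H' (try body) → 'G' (finally) → 'T' (outer except ValueError) → 'D' (after the try/except). Output: HGTD

Answer: HGTD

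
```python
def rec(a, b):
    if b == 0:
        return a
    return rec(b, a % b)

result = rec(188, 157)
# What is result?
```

rec(188, 157) -> rec(157, 31) -> rec(31, 2) -> rec(2, 1) -> rec(1, 0) -> 1

Answer: 1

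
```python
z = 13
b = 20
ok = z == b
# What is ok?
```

Trace:
`z = 13` → z = 13
`b = 20` → b = 20
`ok = z == b` → ok = False
So ok = False

Answer: False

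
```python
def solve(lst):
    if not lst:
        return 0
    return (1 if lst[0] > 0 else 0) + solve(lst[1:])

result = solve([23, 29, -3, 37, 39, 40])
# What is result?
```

Count of positive elements in [23, 29, -3, 37, 39, 40] = 5

Answer: 5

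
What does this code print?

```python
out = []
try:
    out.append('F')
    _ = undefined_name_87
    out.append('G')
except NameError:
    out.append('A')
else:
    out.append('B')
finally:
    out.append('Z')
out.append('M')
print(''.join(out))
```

Execution trace: 'F' (try body) → 'A' (except NameError) → 'Z' (finally) → 'M' (after the try/except). Output: FAZM

Answer: FAZM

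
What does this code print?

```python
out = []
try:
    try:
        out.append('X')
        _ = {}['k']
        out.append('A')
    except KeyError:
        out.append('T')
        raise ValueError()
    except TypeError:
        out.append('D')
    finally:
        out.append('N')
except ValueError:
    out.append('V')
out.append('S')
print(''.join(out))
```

Execution trace: 'X' (inner try body) → 'T' (inner except KeyError) → 'N' (inner finally) → 'V' (outer except ValueError) → 'S' (after the try/except). Output: XTNVS

Answer: XTNVS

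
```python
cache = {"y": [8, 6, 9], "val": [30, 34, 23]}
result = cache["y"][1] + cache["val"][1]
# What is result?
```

Trace:
`cache = {"y": [8, 6, 9], "val": [30, 34, 23]}` → cache = {'y': [8, 6, 9], 'val': [30, 34, 23]}
`result = cache["y"][1] + cache["val"][1]` → result = 40
So result = 40

Answer: 40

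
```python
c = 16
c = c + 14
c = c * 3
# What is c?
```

Trace:
`c = 16` → c = 16
`c = c + 14` → c = 30
`c = c * 3` → c = 90
So c = 90

Answer: 90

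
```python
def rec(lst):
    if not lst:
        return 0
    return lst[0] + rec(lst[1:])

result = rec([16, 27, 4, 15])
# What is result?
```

16 + 27 + 4 + 15 + 0 = 62

Answer: 62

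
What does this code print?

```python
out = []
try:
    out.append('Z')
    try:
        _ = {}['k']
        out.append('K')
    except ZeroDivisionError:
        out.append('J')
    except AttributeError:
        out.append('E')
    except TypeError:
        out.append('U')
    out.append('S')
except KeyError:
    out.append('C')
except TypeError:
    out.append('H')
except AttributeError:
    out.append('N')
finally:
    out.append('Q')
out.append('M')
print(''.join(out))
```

Execution trace: 'Z' (try body) → 'C' (except KeyError) → 'Q' (finally) → 'M' (after the try/except). Output: ZCQM

Answer: ZCQM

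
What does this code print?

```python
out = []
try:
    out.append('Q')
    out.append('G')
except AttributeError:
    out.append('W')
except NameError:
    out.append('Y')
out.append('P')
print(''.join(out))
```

Execution trace: 'Q' (try body) → 'G' (try body, no exception) → 'P' (after the try/except). Output: QGP

Answer: QGP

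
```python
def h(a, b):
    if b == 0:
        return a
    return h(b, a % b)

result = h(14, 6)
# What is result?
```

h(14, 6) -> h(6, 2) -> h(2, 0) -> 2

Answer: 2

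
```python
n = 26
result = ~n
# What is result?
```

Trace:
`n = 26` → n = 26
`result = ~n` → result = -27
So result = -27

Answer: -27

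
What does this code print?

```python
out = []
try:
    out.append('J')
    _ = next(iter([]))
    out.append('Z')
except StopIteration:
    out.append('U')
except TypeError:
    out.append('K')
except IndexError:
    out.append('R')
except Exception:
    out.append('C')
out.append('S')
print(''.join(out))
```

Execution trace: 'J' (try body) → 'U' (except StopIteration) → 'S' (after the try/except). Output: JUS

Answer: JUS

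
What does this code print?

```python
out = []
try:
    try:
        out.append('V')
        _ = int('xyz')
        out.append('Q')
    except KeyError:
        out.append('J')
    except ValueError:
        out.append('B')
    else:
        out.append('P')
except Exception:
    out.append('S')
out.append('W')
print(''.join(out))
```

Execution trace: 'V' (inner try body) → 'B' (inner except ValueError) → 'W' (after the try/except). Output: VBW

Answer: VBW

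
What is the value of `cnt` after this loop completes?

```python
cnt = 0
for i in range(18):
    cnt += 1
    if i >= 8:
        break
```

Loop breaks when i reaches 8, cnt is 9
`cnt` takes the values: 0 → 1 → 2 → 3 → 4 → 5 → 6 → 7 → 8 → 9

Answer: 9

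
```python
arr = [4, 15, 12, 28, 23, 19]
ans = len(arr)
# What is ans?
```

Trace:
`arr = [4, 15, 12, 28, 23, 19]` → arr = [4, 15, 12, 28, 23, 19]
`ans = len(arr)` → ans = 6
So ans = 6

Answer: 6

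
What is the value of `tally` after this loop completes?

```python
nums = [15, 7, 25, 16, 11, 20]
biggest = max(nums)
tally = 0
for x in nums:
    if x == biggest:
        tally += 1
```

Count of max value 25 in [15, 7, 25, 16, 11, 20]
`tally` takes the values: 0 → 1

Answer: 1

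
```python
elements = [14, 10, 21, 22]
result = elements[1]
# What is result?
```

Trace:
`elements = [14, 10, 21, 22]` → elements = [14, 10, 21, 22]
`result = elements[1]` → result = 10
So result = 10

Answer: 10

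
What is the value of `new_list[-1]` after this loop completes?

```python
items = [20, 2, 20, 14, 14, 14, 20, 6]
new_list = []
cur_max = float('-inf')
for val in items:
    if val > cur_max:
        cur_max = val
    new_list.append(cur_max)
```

Running max ends at 20
`new_list` takes the values: [] → [20] → [20, 20] → [20, 20, 20] → [20, 20, 20, 20] → [20, 20, 20, 20, 20] → [20, 20, 20, 20, 20, 20] → [20, 20, 20, 20, 20, 20, 20] → [20, 20, 20, 20, 20, 20, 20, 20]
So `new_list[-1]` = 20

Answer: 20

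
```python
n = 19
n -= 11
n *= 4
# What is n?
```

Trace:
`n = 19` → n = 19
`n -= 11` → n = 8
`n *= 4` → n = 32
So n = 32

Answer: 32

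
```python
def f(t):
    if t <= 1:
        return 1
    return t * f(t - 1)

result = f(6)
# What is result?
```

f(6) = 6 * 5 * 4 * 3 * 2 * 1 = 720

Answer: 720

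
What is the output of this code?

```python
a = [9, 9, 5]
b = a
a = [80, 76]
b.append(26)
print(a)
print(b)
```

Key concept: rebinding vs mutation: a is rebound to a new list, b still points at the original.
Step by step:
`a = [9, 9, 5]` → a = [9, 9, 5]
`b = a` → b = [9, 9, 5] (same object as a)
`a = [80, 76]` → a = [80, 76]
`b.append(26)` → b = [9, 9, 5, 26]
`print(a)` → prints [80, 76]
`print(b)` → prints [9, 9, 5, 26]

Answer:
[80, 76]
[9, 9, 5, 26]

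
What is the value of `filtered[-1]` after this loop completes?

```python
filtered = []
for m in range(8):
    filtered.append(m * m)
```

Last element of squares 0 to 7
`filtered` takes the values: [] → [0] → [0, 1] → [0, 1, 4] → [0, 1, 4, 9] → [0, 1, 4, 9, 16] → [0, 1, 4, 9, 16, 25] → [0, 1, 4, 9, 16, 25, 36] → [0, 1, 4, 9, 16, 25, 36, 49]
So `filtered[-1]` = 49

Answer: 49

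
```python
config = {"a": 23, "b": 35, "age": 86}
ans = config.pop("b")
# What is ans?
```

Trace:
`config = {"a": 23, "b": 35, "age": 86}` → config = {'a': 23, 'b': 35, 'age': 86}
`ans = config.pop("b")` → config = {'a': 23, 'age': 86}; ans = 35
So ans = 35

Answer: 35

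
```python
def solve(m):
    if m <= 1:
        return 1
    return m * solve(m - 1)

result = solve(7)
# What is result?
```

solve(7) = 7 * 6 * 5 * 4 * 3 * 2 * 1 = 5040

Answer: 5040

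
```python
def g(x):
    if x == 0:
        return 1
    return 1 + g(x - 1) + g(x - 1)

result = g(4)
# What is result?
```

g(x) = 1 + 2·g(x-1), g(0)=1. Closed form: (1+1)·2^4 - 1 = 31.

Answer: 31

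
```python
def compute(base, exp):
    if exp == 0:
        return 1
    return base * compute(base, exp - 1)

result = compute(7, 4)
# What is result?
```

compute(7, 4) = 7 * 7 * 7 * 7 = 2401

Answer: 2401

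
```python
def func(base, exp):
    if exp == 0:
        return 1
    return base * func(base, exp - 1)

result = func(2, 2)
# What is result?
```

func(2, 2) = 2 * 2 = 4

Answer: 4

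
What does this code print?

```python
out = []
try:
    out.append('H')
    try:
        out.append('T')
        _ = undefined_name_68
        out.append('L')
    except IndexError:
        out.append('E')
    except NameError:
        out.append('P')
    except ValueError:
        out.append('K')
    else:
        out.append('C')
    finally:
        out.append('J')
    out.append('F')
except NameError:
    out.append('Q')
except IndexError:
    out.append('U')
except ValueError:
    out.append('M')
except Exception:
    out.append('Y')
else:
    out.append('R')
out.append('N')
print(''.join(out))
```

Execution trace: 'H' (try body) → 'T' (inner try body) → 'P' (inner except NameError) → 'J' (inner finally) → 'F' (try body, no exception) → 'R' (else) → 'N' (after the try/except). Output: HTPJFRN

Answer: HTPJFRN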